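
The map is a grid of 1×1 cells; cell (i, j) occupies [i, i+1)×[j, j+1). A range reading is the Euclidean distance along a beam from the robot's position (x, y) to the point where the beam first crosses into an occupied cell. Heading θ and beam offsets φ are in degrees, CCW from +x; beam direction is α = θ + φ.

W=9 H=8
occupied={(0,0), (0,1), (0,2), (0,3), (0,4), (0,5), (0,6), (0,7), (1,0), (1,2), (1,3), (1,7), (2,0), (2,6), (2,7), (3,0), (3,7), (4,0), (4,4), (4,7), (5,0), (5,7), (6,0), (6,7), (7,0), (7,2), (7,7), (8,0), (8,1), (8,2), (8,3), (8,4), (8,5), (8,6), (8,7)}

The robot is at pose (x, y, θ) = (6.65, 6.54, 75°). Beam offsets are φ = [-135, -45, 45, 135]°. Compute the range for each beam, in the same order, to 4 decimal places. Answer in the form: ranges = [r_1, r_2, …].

ranges = [2.7000, 0.9200, 0.5312, 5.3694]

beam 1: φ=-135°, α=300°
  cosα=0.5000 sinα=-0.8660 | (6,6) | tMaxX 0.7000 tMaxY 0.6235 | tΔX 2.0000 tΔY 1.1547
    t=0.6235 [y] (6,5)
    t=0.7000 [x] (7,5)
    t=1.7782 [y] (7,4)
    t=2.7000 [x] (8,4) — stop
  → r_1 = 2.7000
beam 2: φ=-45°, α=30°
  cosα=0.8660 sinα=0.5000 | (6,6) | tMaxX 0.4041 tMaxY 0.9200 | tΔX 1.1547 tΔY 2.0000
    t=0.4041 [x] (7,6)
    t=0.9200 [y] (7,7) — stop
  → r_2 = 0.9200
beam 3: φ=45°, α=120°
  cosα=-0.5000 sinα=0.8660 | (6,6) | tMaxX 1.3000 tMaxY 0.5312 | tΔX 2.0000 tΔY 1.1547
    t=0.5312 [y] (6,7) — stop
  → r_3 = 0.5312
beam 4: φ=135°, α=210°
  cosα=-0.8660 sinα=-0.5000 | (6,6) | tMaxX 0.7506 tMaxY 1.0800 | tΔX 1.1547 tΔY 2.0000
    t=0.7506 [x] (5,6)
    t=1.0800 [y] (5,5)
    t=1.9053 [x] (4,5)
    t=3.0600 [x] (3,5)
    t=3.0800 [y] (3,4)
    t=4.2147 [x] (2,4)
    t=5.0800 [y] (2,3)
    t=5.3694 [x] (1,3) — stop
  → r_4 = 5.3694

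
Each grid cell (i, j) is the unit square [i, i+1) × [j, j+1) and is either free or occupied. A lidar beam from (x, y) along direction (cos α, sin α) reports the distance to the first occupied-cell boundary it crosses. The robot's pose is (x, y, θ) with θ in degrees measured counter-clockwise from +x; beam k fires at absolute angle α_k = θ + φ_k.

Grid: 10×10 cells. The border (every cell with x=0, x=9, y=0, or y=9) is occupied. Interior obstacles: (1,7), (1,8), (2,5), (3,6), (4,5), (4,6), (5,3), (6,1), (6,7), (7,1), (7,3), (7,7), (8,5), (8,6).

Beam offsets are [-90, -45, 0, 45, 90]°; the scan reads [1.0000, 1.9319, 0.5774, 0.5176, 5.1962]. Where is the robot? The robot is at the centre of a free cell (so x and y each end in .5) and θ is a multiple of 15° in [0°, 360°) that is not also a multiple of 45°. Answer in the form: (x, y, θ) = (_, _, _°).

(x, y, θ) = (5.5, 2.5, 60°)

Candidates: 50 free-cell centres × 16 headings = 800 poses. Raycast each; keep the one whose scan matches to 4 dp.
  (5.5, 7.5, 240°): beam 1 = 3.0000 ≠ 1.0000 ✗
  (8.5, 2.5, 60°): beam 1 = 0.5774 ≠ 1.0000 ✗
  (2.5, 2.5, 285°): beam 1 = 1.5529 ≠ 1.0000 ✗
  …
  (5.5, 2.5, 60°): r_1=1.0000, r_2=1.9319, r_3=0.5774, r_4=0.5176, r_5=5.1962 — all match ✓
Unique over the lattice → pose = (5.5, 2.5, 60°).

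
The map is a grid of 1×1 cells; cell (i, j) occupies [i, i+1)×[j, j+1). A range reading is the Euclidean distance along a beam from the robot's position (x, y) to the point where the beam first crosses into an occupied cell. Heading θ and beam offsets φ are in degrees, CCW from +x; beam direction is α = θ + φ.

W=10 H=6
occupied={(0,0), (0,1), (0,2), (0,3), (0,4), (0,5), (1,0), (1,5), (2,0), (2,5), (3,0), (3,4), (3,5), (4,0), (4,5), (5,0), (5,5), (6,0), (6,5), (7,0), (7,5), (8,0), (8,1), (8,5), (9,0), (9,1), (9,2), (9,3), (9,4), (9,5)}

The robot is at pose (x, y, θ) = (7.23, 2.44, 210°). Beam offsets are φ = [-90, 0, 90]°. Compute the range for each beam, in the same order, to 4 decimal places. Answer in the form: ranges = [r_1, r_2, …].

ranges = [2.9560, 2.8800, 1.5400]

beam 1: φ=-90°, α=120°
  cosα=-0.5000 sinα=0.8660 | (7,2) | tMaxX 0.4600 tMaxY 0.6466 | tΔX 2.0000 tΔY 1.1547
    t=0.4600 [x] (6,2)
    t=0.6466 [y] (6,3)
    t=1.8013 [y] (6,4)
    t=2.4600 [x] (5,4)
    t=2.9560 [y] (5,5) — stop
  → r_1 = 2.9560
beam 2: φ=0°, α=210°
  cosα=-0.8660 sinα=-0.5000 | (7,2) | tMaxX 0.2656 tMaxY 0.8800 | tΔX 1.1547 tΔY 2.0000
    t=0.2656 [x] (6,2)
    t=0.8800 [y] (6,1)
    t=1.4203 [x] (5,1)
    t=2.5750 [x] (4,1)
    t=2.8800 [y] (4,0) — stop
  → r_2 = 2.8800
beam 3: φ=90°, α=300°
  cosα=0.5000 sinα=-0.8660 | (7,2) | tMaxX 1.5400 tMaxY 0.5081 | tΔX 2.0000 tΔY 1.1547
    t=0.5081 [y] (7,1)
    t=1.5400 [x] (8,1) — stop
  → r_3 = 1.5400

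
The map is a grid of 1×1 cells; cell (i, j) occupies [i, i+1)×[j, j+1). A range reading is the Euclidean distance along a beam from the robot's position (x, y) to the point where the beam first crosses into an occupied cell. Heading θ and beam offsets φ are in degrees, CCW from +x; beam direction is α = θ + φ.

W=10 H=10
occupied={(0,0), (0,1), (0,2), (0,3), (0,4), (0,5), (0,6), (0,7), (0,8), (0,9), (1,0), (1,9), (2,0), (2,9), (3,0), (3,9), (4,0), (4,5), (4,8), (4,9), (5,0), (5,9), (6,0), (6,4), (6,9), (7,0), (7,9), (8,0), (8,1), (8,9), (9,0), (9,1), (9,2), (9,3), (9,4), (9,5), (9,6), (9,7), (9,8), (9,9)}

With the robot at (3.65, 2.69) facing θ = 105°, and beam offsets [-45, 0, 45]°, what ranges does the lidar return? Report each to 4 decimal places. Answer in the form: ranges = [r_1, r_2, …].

beam 1: φ=-45°, α=60°
  direction (0.5000, 0.8660); cell (3,2); t to first gridline: x 0.7000, y 0.3580 (then +2.0000 / +1.1547)
    (3,3) via y @ 0.3580
    (4,3) via x @ 0.7000
    (4,4) via y @ 1.5127
    (4,5) via y @ 2.6674  # hit
  → r_1 = 2.6674
beam 2: φ=0°, α=105°
  direction (-0.2588, 0.9659); cell (3,2); t to first gridline: x 2.5114, y 0.3209 (then +3.8637 / +1.0353)
    (3,3) via y @ 0.3209
    (3,4) via y @ 1.3562
    (3,5) via y @ 2.3915
    (2,5) via x @ 2.5114
    (2,6) via y @ 3.4268
    (2,7) via y @ 4.4620
    (2,8) via y @ 5.4973
    (1,8) via x @ 6.3751
    (1,9) via y @ 6.5326  # hit
  → r_2 = 6.5326
beam 3: φ=45°, α=150°
  direction (-0.8660, 0.5000); cell (3,2); t to first gridline: x 0.7506, y 0.6200 (then +1.1547 / +2.0000)
    (3,3) via y @ 0.6200
    (2,3) via x @ 0.7506
    (1,3) via x @ 1.9053
    (1,4) via y @ 2.6200
    (0,4) via x @ 3.0600  # hit
  → r_3 = 3.0600

ranges = [2.6674, 6.5326, 3.0600]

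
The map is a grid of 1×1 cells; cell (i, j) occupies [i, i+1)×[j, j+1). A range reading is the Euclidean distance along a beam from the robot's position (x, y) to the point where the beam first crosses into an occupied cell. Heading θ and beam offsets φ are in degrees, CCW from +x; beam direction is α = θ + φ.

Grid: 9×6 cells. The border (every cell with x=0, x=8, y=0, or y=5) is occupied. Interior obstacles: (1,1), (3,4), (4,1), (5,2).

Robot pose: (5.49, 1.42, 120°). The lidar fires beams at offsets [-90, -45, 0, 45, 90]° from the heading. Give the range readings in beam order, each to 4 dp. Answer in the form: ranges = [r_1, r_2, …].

beam 1: φ=-90°, α=30°
  cosα=0.8660 sinα=0.5000 | (5,1) | tMaxX 0.5889 tMaxY 1.1600 | tΔX 1.1547 tΔY 2.0000
    t=0.5889 [x] (6,1)
    t=1.1600 [y] (6,2)
    t=1.7436 [x] (7,2)
    t=2.8983 [x] (8,2) — stop
  → r_1 = 2.8983
beam 2: φ=-45°, α=75°
  cosα=0.2588 sinα=0.9659 | (5,1) | tMaxX 1.9705 tMaxY 0.6005 | tΔX 3.8637 tΔY 1.0353
    t=0.6005 [y] (5,2) — stop
  → r_2 = 0.6005
beam 3: φ=0°, α=120°
  cosα=-0.5000 sinα=0.8660 | (5,1) | tMaxX 0.9800 tMaxY 0.6697 | tΔX 2.0000 tΔY 1.1547
    t=0.6697 [y] (5,2) — stop
  → r_3 = 0.6697
beam 4: φ=45°, α=165°
  cosα=-0.9659 sinα=0.2588 | (5,1) | tMaxX 0.5073 tMaxY 2.2409 | tΔX 1.0353 tΔY 3.8637
    t=0.5073 [x] (4,1) — stop
  → r_4 = 0.5073
beam 5: φ=90°, α=210°
  cosα=-0.8660 sinα=-0.5000 | (5,1) | tMaxX 0.5658 tMaxY 0.8400 | tΔX 1.1547 tΔY 2.0000
    t=0.5658 [x] (4,1) — stop
  → r_5 = 0.5658

ranges = [2.8983, 0.6005, 0.6697, 0.5073, 0.5658]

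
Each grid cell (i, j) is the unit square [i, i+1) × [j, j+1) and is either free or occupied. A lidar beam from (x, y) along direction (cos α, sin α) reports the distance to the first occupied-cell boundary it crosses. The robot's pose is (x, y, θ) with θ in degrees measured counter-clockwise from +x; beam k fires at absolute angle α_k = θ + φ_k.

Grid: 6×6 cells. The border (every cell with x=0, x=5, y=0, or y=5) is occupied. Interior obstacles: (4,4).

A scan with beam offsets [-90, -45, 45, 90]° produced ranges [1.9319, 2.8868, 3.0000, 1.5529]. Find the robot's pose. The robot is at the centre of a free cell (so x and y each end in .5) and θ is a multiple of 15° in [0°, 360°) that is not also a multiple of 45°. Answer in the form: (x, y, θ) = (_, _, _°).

Enumerate (i+0.5, j+0.5, θ) over the 15 free cells and 16 admissible headings. For each, cast all 4 beams and compare to the given ranges.
  (3.5, 3.5, 165°): beam 1 = 1.5529 ≠ 1.9319 ✗
  (1.5, 2.5, 30°): beam 1 = 1.7321 ≠ 1.9319 ✗
  (3.5, 4.5, 255°): beam 4 = 0.5176 ≠ 1.5529 ✗
  (1.5, 2.5, 210°): beam 1 = 1.0000 ≠ 1.9319 ✗
  …
  (2.5, 1.5, 75°): r_1=1.9319, r_2=2.8868, r_3=3.0000, r_4=1.5529 — all match ✓
Unique over the lattice → pose = (2.5, 1.5, 75°).

(x, y, θ) = (2.5, 1.5, 75°)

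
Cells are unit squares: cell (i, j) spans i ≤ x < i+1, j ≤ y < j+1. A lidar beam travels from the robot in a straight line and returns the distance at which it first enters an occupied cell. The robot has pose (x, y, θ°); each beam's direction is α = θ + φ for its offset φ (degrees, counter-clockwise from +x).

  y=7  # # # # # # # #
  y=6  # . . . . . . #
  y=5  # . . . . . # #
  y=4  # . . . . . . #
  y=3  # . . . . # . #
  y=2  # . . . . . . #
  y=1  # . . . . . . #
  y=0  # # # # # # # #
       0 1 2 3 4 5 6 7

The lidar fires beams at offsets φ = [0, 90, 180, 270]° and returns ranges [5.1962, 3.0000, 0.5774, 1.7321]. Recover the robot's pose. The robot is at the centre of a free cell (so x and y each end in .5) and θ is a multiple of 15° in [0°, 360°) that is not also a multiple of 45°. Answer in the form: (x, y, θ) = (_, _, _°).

Enumerate (i+0.5, j+0.5, θ) over the 34 free cells and 16 admissible headings. For each, cast all 4 beams and compare to the given ranges.
  (1.5, 5.5, 345°): beam 1 = 5.6940 ≠ 5.1962 ✗
  (1.5, 5.5, 120°): beam 1 = 1.0000 ≠ 5.1962 ✗
  (6.5, 1.5, 255°): beam 1 = 0.5176 ≠ 5.1962 ✗
  (2.5, 5.5, 165°): beam 1 = 1.5529 ≠ 5.1962 ✗
  …
  (5.5, 5.5, 210°): r_1=5.1962, r_2=3.0000, r_3=0.5774, r_4=1.7321 — all match ✓
No second candidate reproduces the full scan.

(x, y, θ) = (5.5, 5.5, 210°)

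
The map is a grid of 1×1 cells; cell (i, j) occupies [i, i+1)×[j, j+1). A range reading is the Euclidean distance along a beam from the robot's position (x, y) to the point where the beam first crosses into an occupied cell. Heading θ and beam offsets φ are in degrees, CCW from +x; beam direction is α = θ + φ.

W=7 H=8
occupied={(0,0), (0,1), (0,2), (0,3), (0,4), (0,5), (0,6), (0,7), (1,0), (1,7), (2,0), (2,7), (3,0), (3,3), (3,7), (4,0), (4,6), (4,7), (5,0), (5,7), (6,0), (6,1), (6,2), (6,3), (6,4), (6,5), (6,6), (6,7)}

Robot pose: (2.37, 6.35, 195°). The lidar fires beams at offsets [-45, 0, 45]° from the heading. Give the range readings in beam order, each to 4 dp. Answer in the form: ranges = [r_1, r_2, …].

ranges = [1.3000, 1.4183, 2.7400]

beam 1: φ=-45°, α=150°
  direction (-0.8660, 0.5000); cell (2,6); t to first gridline: x 0.4272, y 1.3000 (then +1.1547 / +2.0000)
    (1,6) via x @ 0.4272
    (1,7) via y @ 1.3000  # hit
  → r_1 = 1.3000
beam 2: φ=0°, α=195°
  direction (-0.9659, -0.2588); cell (2,6); t to first gridline: x 0.3831, y 1.3523 (then +1.0353 / +3.8637)
    (1,6) via x @ 0.3831
    (1,5) via y @ 1.3523
    (0,5) via x @ 1.4183  # hit
  → r_2 = 1.4183
beam 3: φ=45°, α=240°
  direction (-0.5000, -0.8660); cell (2,6); t to first gridline: x 0.7400, y 0.4041 (then +2.0000 / +1.1547)
    (2,5) via y @ 0.4041
    (1,5) via x @ 0.7400
    (1,4) via y @ 1.5588
    (1,3) via y @ 2.7135
    (0,3) via x @ 2.7400  # hit
  → r_3 = 2.7400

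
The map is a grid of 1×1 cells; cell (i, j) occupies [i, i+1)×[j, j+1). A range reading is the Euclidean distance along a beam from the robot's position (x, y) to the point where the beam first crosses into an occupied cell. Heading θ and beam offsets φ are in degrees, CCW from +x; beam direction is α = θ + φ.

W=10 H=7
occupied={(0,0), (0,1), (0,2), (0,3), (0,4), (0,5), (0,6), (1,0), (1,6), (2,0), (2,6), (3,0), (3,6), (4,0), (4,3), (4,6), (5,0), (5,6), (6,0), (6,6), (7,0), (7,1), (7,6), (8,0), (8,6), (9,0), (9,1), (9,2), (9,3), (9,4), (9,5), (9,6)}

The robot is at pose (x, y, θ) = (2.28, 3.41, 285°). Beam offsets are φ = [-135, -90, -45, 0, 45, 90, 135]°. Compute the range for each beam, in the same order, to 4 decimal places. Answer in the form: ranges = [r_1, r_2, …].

ranges = [1.4780, 1.3252, 2.5600, 2.4950, 4.8200, 1.7807, 2.9907]

beam 1: φ=-135°, α=150°
  cosα=-0.8660 sinα=0.5000 | (2,3) | tMaxX 0.3233 tMaxY 1.1800 | tΔX 1.1547 tΔY 2.0000
    t=0.3233 [x] (1,3)
    t=1.1800 [y] (1,4)
    t=1.4780 [x] (0,4) — stop
  → r_1 = 1.4780
beam 2: φ=-90°, α=195°
  cosα=-0.9659 sinα=-0.2588 | (2,3) | tMaxX 0.2899 tMaxY 1.5841 | tΔX 1.0353 tΔY 3.8637
    t=0.2899 [x] (1,3)
    t=1.3252 [x] (0,3) — stop
  → r_2 = 1.3252
beam 3: φ=-45°, α=240°
  cosα=-0.5000 sinα=-0.8660 | (2,3) | tMaxX 0.5600 tMaxY 0.4734 | tΔX 2.0000 tΔY 1.1547
    t=0.4734 [y] (2,2)
    t=0.5600 [x] (1,2)
    t=1.6281 [y] (1,1)
    t=2.5600 [x] (0,1) — stop
  → r_3 = 2.5600
beam 4: φ=0°, α=285°
  cosα=0.2588 sinα=-0.9659 | (2,3) | tMaxX 2.7819 tMaxY 0.4245 | tΔX 3.8637 tΔY 1.0353
    t=0.4245 [y] (2,2)
    t=1.4597 [y] (2,1)
    t=2.4950 [y] (2,0) — stop
  → r_4 = 2.4950
beam 5: φ=45°, α=330°
  cosα=0.8660 sinα=-0.5000 | (2,3) | tMaxX 0.8314 tMaxY 0.8200 | tΔX 1.1547 tΔY 2.0000
    t=0.8200 [y] (2,2)
    t=0.8314 [x] (3,2)
    t=1.9861 [x] (4,2)
    t=2.8200 [y] (4,1)
    t=3.1408 [x] (5,1)
    t=4.2955 [x] (6,1)
    t=4.8200 [y] (6,0) — stop
  → r_5 = 4.8200
beam 6: φ=90°, α=15°
  cosα=0.9659 sinα=0.2588 | (2,3) | tMaxX 0.7454 tMaxY 2.2796 | tΔX 1.0353 tΔY 3.8637
    t=0.7454 [x] (3,3)
    t=1.7807 [x] (4,3) — stop
  → r_6 = 1.7807
beam 7: φ=135°, α=60°
  cosα=0.5000 sinα=0.8660 | (2,3) | tMaxX 1.4400 tMaxY 0.6813 | tΔX 2.0000 tΔY 1.1547
    t=0.6813 [y] (2,4)
    t=1.4400 [x] (3,4)
    t=1.8360 [y] (3,5)
    t=2.9907 [y] (3,6) — stop
  → r_7 = 2.9907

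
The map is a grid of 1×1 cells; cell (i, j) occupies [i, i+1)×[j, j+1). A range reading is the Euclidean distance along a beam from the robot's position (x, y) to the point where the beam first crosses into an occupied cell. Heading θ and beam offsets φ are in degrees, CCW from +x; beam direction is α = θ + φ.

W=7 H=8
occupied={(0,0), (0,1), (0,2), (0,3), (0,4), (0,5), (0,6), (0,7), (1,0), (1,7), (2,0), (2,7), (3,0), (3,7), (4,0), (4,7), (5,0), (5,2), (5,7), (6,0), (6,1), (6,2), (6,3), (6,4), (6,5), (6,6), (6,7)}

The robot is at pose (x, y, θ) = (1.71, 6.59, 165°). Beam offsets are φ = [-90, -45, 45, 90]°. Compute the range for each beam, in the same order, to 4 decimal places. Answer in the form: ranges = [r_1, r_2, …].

beam 1: φ=-90°, α=75°
  cosα=0.2588 sinα=0.9659 | (1,6) | tMaxX 1.1205 tMaxY 0.4245 | tΔX 3.8637 tΔY 1.0353
    t=0.4245 [y] (1,7) — stop
  → r_1 = 0.4245
beam 2: φ=-45°, α=120°
  cosα=-0.5000 sinα=0.8660 | (1,6) | tMaxX 1.4200 tMaxY 0.4734 | tΔX 2.0000 tΔY 1.1547
    t=0.4734 [y] (1,7) — stop
  → r_2 = 0.4734
beam 3: φ=45°, α=210°
  cosα=-0.8660 sinα=-0.5000 | (1,6) | tMaxX 0.8198 tMaxY 1.1800 | tΔX 1.1547 tΔY 2.0000
    t=0.8198 [x] (0,6) — stop
  → r_3 = 0.8198
beam 4: φ=90°, α=255°
  cosα=-0.2588 sinα=-0.9659 | (1,6) | tMaxX 2.7432 tMaxY 0.6108 | tΔX 3.8637 tΔY 1.0353
    t=0.6108 [y] (1,5)
    t=1.6461 [y] (1,4)
    t=2.6814 [y] (1,3)
    t=2.7432 [x] (0,3) — stop
  → r_4 = 2.7432

ranges = [0.4245, 0.4734, 0.8198, 2.7432]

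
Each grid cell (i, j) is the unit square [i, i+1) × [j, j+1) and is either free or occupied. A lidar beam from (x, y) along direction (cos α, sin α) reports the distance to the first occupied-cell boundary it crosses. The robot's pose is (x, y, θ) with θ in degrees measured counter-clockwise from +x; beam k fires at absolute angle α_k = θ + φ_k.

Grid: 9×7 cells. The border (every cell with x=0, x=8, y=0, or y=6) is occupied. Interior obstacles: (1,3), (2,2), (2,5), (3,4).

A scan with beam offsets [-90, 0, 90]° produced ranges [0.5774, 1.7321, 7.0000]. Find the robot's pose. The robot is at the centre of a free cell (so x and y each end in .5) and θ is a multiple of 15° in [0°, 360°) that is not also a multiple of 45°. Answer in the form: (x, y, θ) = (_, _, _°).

Candidates: 31 free-cell centres × 16 headings = 496 poses. Raycast each; keep the one whose scan matches to 4 dp.
  (5.5, 2.5, 195°): beam 1 = 3.6235 ≠ 0.5774 ✗
  (4.5, 3.5, 210°): beam 1 = 1.0000 ≠ 0.5774 ✗
  (7.5, 3.5, 210°): beam 1 = 2.8868 ≠ 0.5774 ✗
  (5.5, 1.5, 300°): beam 1 = 1.0000 ≠ 0.5774 ✗
  …
  (7.5, 4.5, 120°): r_1=0.5774, r_2=1.7321, r_3=7.0000 — all match ✓
No second candidate reproduces the full scan.

(x, y, θ) = (7.5, 4.5, 120°)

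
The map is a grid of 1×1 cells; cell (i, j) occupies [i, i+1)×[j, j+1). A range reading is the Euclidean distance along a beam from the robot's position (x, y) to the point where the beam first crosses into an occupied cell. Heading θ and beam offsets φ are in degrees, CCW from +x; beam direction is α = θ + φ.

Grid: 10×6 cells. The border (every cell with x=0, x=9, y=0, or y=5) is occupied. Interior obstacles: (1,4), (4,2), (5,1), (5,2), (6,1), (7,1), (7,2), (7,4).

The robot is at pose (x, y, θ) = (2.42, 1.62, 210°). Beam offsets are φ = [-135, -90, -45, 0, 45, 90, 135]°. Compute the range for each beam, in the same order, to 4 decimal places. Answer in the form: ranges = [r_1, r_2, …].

ranges = [3.4992, 2.7482, 1.4701, 1.2400, 0.6419, 0.7159, 2.3955]

beam 1: φ=-135°, α=75°
  direction (0.2588, 0.9659); cell (2,1); t to first gridline: x 2.2409, y 0.3934 (then +3.8637 / +1.0353)
    (2,2) via y @ 0.3934
    (2,3) via y @ 1.4287
    (3,3) via x @ 2.2409
    (3,4) via y @ 2.4640
    (3,5) via y @ 3.4992  # hit
  → r_1 = 3.4992
beam 2: φ=-90°, α=120°
  direction (-0.5000, 0.8660); cell (2,1); t to first gridline: x 0.8400, y 0.4388 (then +2.0000 / +1.1547)
    (2,2) via y @ 0.4388
    (1,2) via x @ 0.8400
    (1,3) via y @ 1.5935
    (1,4) via y @ 2.7482  # hit
  → r_2 = 2.7482
beam 3: φ=-45°, α=165°
  direction (-0.9659, 0.2588); cell (2,1); t to first gridline: x 0.4348, y 1.4682 (then +1.0353 / +3.8637)
    (1,1) via x @ 0.4348
    (1,2) via y @ 1.4682
    (0,2) via x @ 1.4701  # hit
  → r_3 = 1.4701
beam 4: φ=0°, α=210°
  direction (-0.8660, -0.5000); cell (2,1); t to first gridline: x 0.4850, y 1.2400 (then +1.1547 / +2.0000)
    (1,1) via x @ 0.4850
    (1,0) via y @ 1.2400  # hit
  → r_4 = 1.2400
beam 5: φ=45°, α=255°
  direction (-0.2588, -0.9659); cell (2,1); t to first gridline: x 1.6228, y 0.6419 (then +3.8637 / +1.0353)
    (2,0) via y @ 0.6419  # hit
  → r_5 = 0.6419
beam 6: φ=90°, α=300°
  direction (0.5000, -0.8660); cell (2,1); t to first gridline: x 1.1600, y 0.7159 (then +2.0000 / +1.1547)
    (2,0) via y @ 0.7159  # hit
  → r_6 = 0.7159
beam 7: φ=135°, α=345°
  direction (0.9659, -0.2588); cell (2,1); t to first gridline: x 0.6005, y 2.3955 (then +1.0353 / +3.8637)
    (3,1) via x @ 0.6005
    (4,1) via x @ 1.6357
    (4,0) via y @ 2.3955  # hit
  → r_7 = 2.3955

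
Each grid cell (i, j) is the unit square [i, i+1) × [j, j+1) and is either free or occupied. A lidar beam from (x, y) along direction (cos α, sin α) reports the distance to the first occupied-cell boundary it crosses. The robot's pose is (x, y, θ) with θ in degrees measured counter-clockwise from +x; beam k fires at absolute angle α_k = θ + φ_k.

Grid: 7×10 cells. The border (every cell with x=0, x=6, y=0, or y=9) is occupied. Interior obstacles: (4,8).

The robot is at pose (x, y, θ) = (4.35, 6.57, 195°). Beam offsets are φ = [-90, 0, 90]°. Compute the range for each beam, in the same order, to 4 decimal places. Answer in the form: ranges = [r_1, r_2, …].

beam 1: φ=-90°, α=105°
  direction (-0.2588, 0.9659); cell (4,6); t to first gridline: x 1.3523, y 0.4452 (then +3.8637 / +1.0353)
    (4,7) via y @ 0.4452
    (3,7) via x @ 1.3523
    (3,8) via y @ 1.4804
    (3,9) via y @ 2.5157  # hit
  → r_1 = 2.5157
beam 2: φ=0°, α=195°
  direction (-0.9659, -0.2588); cell (4,6); t to first gridline: x 0.3623, y 2.2023 (then +1.0353 / +3.8637)
    (3,6) via x @ 0.3623
    (2,6) via x @ 1.3976
    (2,5) via y @ 2.2023
    (1,5) via x @ 2.4329
    (0,5) via x @ 3.4682  # hit
  → r_2 = 3.4682
beam 3: φ=90°, α=285°
  direction (0.2588, -0.9659); cell (4,6); t to first gridline: x 2.5114, y 0.5901 (then +3.8637 / +1.0353)
    (4,5) via y @ 0.5901
    (4,4) via y @ 1.6254
    (5,4) via x @ 2.5114
    (5,3) via y @ 2.6607
    (5,2) via y @ 3.6959
    (5,1) via y @ 4.7312
    (5,0) via y @ 5.7665  # hit
  → r_3 = 5.7665

ranges = [2.5157, 3.4682, 5.7665]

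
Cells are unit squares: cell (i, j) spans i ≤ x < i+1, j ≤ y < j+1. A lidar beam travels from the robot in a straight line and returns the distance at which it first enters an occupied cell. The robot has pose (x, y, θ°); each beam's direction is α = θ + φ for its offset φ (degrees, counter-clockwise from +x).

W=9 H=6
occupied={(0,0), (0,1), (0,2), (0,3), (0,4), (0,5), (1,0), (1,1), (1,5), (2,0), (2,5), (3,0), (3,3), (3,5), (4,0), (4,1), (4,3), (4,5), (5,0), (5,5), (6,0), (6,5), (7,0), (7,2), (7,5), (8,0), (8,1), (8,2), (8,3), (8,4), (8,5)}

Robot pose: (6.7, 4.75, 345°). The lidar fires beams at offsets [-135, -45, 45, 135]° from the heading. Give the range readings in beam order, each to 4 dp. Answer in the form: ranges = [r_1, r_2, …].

beam 1: φ=-135°, α=210°
  dir = (cos 210°, sin 210°) = (-0.8660, -0.5000); from cell (6,4)
  next x-line at t=0.8083, next y-line at t=1.5000; Δt_x=1.1547, Δt_y=2.0000
    x: enter (5,4) at t=0.8083
    y: enter (5,3) at t=1.5000
    x: enter (4,3) at t=1.9630 ← occupied
  → r_1 = 1.9630
beam 2: φ=-45°, α=300°
  dir = (cos 300°, sin 300°) = (0.5000, -0.8660); from cell (6,4)
  next x-line at t=0.6000, next y-line at t=0.8660; Δt_x=2.0000, Δt_y=1.1547
    x: enter (7,4) at t=0.6000
    y: enter (7,3) at t=0.8660
    y: enter (7,2) at t=2.0207 ← occupied
  → r_2 = 2.0207
beam 3: φ=45°, α=30°
  dir = (cos 30°, sin 30°) = (0.8660, 0.5000); from cell (6,4)
  next x-line at t=0.3464, next y-line at t=0.5000; Δt_x=1.1547, Δt_y=2.0000
    x: enter (7,4) at t=0.3464
    y: enter (7,5) at t=0.5000 ← occupied
  → r_3 = 0.5000
beam 4: φ=135°, α=120°
  dir = (cos 120°, sin 120°) = (-0.5000, 0.8660); from cell (6,4)
  next x-line at t=1.4000, next y-line at t=0.2887; Δt_x=2.0000, Δt_y=1.1547
    y: enter (6,5) at t=0.2887 ← occupied
  → r_4 = 0.2887

ranges = [1.9630, 2.0207, 0.5000, 0.2887]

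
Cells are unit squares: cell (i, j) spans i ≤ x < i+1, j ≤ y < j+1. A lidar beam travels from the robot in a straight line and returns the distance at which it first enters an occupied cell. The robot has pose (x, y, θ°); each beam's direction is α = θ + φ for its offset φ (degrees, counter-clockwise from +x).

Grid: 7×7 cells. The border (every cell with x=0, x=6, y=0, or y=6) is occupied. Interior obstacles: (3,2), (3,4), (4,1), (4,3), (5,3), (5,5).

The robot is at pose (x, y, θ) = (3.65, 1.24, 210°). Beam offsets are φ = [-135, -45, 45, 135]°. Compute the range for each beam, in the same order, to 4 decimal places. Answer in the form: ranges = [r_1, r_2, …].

beam 1: φ=-135°, α=75°
  d=(0.2588,0.9659)  start (3,1)  tX=1.3523 tY=0.7868  stride 1/|dx|=3.8637 1/|dy|=1.0353
    cross y-line → (3,2), t=0.7868 (wall)
  → r_1 = 0.7868
beam 2: φ=-45°, α=165°
  d=(-0.9659,0.2588)  start (3,1)  tX=0.6729 tY=2.9364  stride 1/|dx|=1.0353 1/|dy|=3.8637
    cross x-line → (2,1), t=0.6729
    cross x-line → (1,1), t=1.7082
    cross x-line → (0,1), t=2.7435 (wall)
  → r_2 = 2.7435
beam 3: φ=45°, α=255°
  d=(-0.2588,-0.9659)  start (3,1)  tX=2.5114 tY=0.2485  stride 1/|dx|=3.8637 1/|dy|=1.0353
    cross y-line → (3,0), t=0.2485 (wall)
  → r_3 = 0.2485
beam 4: φ=135°, α=345°
  d=(0.9659,-0.2588)  start (3,1)  tX=0.3623 tY=0.9273  stride 1/|dx|=1.0353 1/|dy|=3.8637
    cross x-line → (4,1), t=0.3623 (wall)
  → r_4 = 0.3623

ranges = [0.7868, 2.7435, 0.2485, 0.3623]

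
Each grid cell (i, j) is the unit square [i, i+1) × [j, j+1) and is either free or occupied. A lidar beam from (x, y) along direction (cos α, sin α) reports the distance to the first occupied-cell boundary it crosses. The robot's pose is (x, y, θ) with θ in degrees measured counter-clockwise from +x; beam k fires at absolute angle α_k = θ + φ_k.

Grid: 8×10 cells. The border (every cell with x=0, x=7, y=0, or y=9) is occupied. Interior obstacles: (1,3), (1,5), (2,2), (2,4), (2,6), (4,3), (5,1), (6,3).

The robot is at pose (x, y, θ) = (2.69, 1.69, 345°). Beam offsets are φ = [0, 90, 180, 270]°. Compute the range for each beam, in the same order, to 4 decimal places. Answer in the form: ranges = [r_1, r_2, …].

beam 1: φ=0°, α=345°
  dir = (cos 345°, sin 345°) = (0.9659, -0.2588); from cell (2,1)
  next x-line at t=0.3209, next y-line at t=2.6660; Δt_x=1.0353, Δt_y=3.8637
    x: enter (3,1) at t=0.3209
    x: enter (4,1) at t=1.3562
    x: enter (5,1) at t=2.3915 ← occupied
  → r_1 = 2.3915
beam 2: φ=90°, α=75°
  dir = (cos 75°, sin 75°) = (0.2588, 0.9659); from cell (2,1)
  next x-line at t=1.1977, next y-line at t=0.3209; Δt_x=3.8637, Δt_y=1.0353
    y: enter (2,2) at t=0.3209 ← occupied
  → r_2 = 0.3209
beam 3: φ=180°, α=165°
  dir = (cos 165°, sin 165°) = (-0.9659, 0.2588); from cell (2,1)
  next x-line at t=0.7143, next y-line at t=1.1977; Δt_x=1.0353, Δt_y=3.8637
    x: enter (1,1) at t=0.7143
    y: enter (1,2) at t=1.1977
    x: enter (0,2) at t=1.7496 ← occupied
  → r_3 = 1.7496
beam 4: φ=270°, α=255°
  dir = (cos 255°, sin 255°) = (-0.2588, -0.9659); from cell (2,1)
  next x-line at t=2.6660, next y-line at t=0.7143; Δt_x=3.8637, Δt_y=1.0353
    y: enter (2,0) at t=0.7143 ← occupied
  → r_4 = 0.7143

ranges = [2.3915, 0.3209, 1.7496, 0.7143]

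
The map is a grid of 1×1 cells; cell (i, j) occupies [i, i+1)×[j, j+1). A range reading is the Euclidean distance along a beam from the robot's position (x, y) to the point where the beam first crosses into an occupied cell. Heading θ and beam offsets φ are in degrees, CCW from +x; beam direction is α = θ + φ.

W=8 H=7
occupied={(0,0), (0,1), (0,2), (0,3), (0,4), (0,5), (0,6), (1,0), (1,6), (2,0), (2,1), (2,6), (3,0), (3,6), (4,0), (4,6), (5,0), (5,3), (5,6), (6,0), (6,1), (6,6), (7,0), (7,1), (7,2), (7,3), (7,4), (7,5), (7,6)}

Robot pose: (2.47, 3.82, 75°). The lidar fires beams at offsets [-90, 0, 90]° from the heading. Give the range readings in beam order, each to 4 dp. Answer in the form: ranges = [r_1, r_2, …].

ranges = [2.6192, 2.2569, 1.5219]

beam 1: φ=-90°, α=345°
  d=(0.9659,-0.2588)  start (2,3)  tX=0.5487 tY=3.1682  stride 1/|dx|=1.0353 1/|dy|=3.8637
    cross x-line → (3,3), t=0.5487
    cross x-line → (4,3), t=1.5840
    cross x-line → (5,3), t=2.6192 (wall)
  → r_1 = 2.6192
beam 2: φ=0°, α=75°
  d=(0.2588,0.9659)  start (2,3)  tX=2.0478 tY=0.1863  stride 1/|dx|=3.8637 1/|dy|=1.0353
    cross y-line → (2,4), t=0.1863
    cross y-line → (2,5), t=1.2216
    cross x-line → (3,5), t=2.0478
    cross y-line → (3,6), t=2.2569 (wall)
  → r_2 = 2.2569
beam 3: φ=90°, α=165°
  d=(-0.9659,0.2588)  start (2,3)  tX=0.4866 tY=0.6955  stride 1/|dx|=1.0353 1/|dy|=3.8637
    cross x-line → (1,3), t=0.4866
    cross y-line → (1,4), t=0.6955
    cross x-line → (0,4), t=1.5219 (wall)
  → r_3 = 1.5219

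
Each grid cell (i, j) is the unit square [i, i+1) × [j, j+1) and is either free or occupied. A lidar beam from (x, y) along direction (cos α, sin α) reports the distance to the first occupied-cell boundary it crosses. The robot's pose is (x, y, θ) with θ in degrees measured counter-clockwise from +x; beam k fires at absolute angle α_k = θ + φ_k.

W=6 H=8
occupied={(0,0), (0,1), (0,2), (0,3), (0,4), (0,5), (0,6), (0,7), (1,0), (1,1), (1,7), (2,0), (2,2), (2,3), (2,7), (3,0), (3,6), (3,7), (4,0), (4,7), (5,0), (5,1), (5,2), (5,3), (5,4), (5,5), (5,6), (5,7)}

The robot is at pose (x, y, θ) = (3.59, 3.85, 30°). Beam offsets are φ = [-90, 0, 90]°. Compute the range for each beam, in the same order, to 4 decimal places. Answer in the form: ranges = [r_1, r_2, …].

beam 1: φ=-90°, α=300°
  direction (0.5000, -0.8660); cell (3,3); t to first gridline: x 0.8200, y 0.9815 (then +2.0000 / +1.1547)
    (4,3) via x @ 0.8200
    (4,2) via y @ 0.9815
    (4,1) via y @ 2.1362
    (5,1) via x @ 2.8200  # hit
  → r_1 = 2.8200
beam 2: φ=0°, α=30°
  direction (0.8660, 0.5000); cell (3,3); t to first gridline: x 0.4734, y 0.3000 (then +1.1547 / +2.0000)
    (3,4) via y @ 0.3000
    (4,4) via x @ 0.4734
    (5,4) via x @ 1.6281  # hit
  → r_2 = 1.6281
beam 3: φ=90°, α=120°
  direction (-0.5000, 0.8660); cell (3,3); t to first gridline: x 1.1800, y 0.1732 (then +2.0000 / +1.1547)
    (3,4) via y @ 0.1732
    (2,4) via x @ 1.1800
    (2,5) via y @ 1.3279
    (2,6) via y @ 2.4826
    (1,6) via x @ 3.1800
    (1,7) via y @ 3.6373  # hit
  → r_3 = 3.6373

ranges = [2.8200, 1.6281, 3.6373]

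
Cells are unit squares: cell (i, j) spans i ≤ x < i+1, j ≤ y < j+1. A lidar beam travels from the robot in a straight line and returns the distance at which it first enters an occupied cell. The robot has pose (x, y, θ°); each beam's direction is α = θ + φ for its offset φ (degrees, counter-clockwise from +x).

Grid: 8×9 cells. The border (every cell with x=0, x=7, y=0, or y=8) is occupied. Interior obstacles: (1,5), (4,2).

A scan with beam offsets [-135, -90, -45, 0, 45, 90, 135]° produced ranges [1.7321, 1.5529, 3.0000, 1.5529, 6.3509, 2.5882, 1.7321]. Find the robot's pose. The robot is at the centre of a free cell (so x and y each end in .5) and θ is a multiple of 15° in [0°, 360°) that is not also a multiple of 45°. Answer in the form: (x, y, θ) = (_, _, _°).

(x, y, θ) = (2.5, 2.5, 15°)

Enumerate (i+0.5, j+0.5, θ) over the 40 free cells and 16 admissible headings. For each, cast all 7 beams and compare to the given ranges.
  (2.5, 4.5, 285°): beam 1 = 1.0000 ≠ 1.7321 ✗
  (3.5, 1.5, 300°): beam 1 = 2.5882 ≠ 1.7321 ✗
  (3.5, 3.5, 240°): beam 1 = 4.6587 ≠ 1.7321 ✗
  (1.5, 6.5, 120°): beam 1 = 5.6940 ≠ 1.7321 ✗
  …
  (2.5, 2.5, 15°): r_1=1.7321, r_2=1.5529, r_3=3.0000, r_4=1.5529, r_5=6.3509, r_6=2.5882, r_7=1.7321 — all match ✓
Only this pose fits every beam.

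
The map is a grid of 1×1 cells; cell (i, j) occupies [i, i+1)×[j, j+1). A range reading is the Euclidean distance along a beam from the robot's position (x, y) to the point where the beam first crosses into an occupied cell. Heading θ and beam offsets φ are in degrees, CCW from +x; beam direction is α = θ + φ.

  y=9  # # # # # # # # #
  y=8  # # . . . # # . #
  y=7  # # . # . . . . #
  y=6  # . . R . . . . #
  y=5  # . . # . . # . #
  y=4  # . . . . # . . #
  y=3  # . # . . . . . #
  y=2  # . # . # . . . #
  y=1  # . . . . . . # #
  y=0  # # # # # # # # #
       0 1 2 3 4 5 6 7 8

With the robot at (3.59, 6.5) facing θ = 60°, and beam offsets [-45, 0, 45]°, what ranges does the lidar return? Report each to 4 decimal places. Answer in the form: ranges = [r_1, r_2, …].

ranges = [4.5656, 0.5774, 0.5176]

beam 1: φ=-45°, α=15°
  d=(0.9659,0.2588)  start (3,6)  tX=0.4245 tY=1.9319  stride 1/|dx|=1.0353 1/|dy|=3.8637
    cross x-line → (4,6), t=0.4245
    cross x-line → (5,6), t=1.4597
    cross y-line → (5,7), t=1.9319
    cross x-line → (6,7), t=2.4950
    cross x-line → (7,7), t=3.5303
    cross x-line → (8,7), t=4.5656 (wall)
  → r_1 = 4.5656
beam 2: φ=0°, α=60°
  d=(0.5000,0.8660)  start (3,6)  tX=0.8200 tY=0.5774  stride 1/|dx|=2.0000 1/|dy|=1.1547
    cross y-line → (3,7), t=0.5774 (wall)
  → r_2 = 0.5774
beam 3: φ=45°, α=105°
  d=(-0.2588,0.9659)  start (3,6)  tX=2.2796 tY=0.5176  stride 1/|dx|=3.8637 1/|dy|=1.0353
    cross y-line → (3,7), t=0.5176 (wall)
  → r_3 = 0.5176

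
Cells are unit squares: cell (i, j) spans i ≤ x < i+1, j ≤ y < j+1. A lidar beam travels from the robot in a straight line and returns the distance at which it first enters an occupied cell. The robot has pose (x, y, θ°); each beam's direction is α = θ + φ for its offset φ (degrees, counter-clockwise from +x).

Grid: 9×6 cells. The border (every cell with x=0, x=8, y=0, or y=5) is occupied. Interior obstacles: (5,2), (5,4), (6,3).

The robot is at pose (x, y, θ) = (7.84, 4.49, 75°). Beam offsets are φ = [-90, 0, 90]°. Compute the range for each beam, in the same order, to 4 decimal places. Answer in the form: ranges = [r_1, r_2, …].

ranges = [0.1656, 0.5280, 1.9049]

beam 1: φ=-90°, α=345°
  direction (0.9659, -0.2588); cell (7,4); t to first gridline: x 0.1656, y 1.8932 (then +1.0353 / +3.8637)
    (8,4) via x @ 0.1656  # hit
  → r_1 = 0.1656
beam 2: φ=0°, α=75°
  direction (0.2588, 0.9659); cell (7,4); t to first gridline: x 0.6182, y 0.5280 (then +3.8637 / +1.0353)
    (7,5) via y @ 0.5280  # hit
  → r_2 = 0.5280
beam 3: φ=90°, α=165°
  direction (-0.9659, 0.2588); cell (7,4); t to first gridline: x 0.8696, y 1.9705 (then +1.0353 / +3.8637)
    (6,4) via x @ 0.8696
    (5,4) via x @ 1.9049  # hit
  → r_3 = 1.9049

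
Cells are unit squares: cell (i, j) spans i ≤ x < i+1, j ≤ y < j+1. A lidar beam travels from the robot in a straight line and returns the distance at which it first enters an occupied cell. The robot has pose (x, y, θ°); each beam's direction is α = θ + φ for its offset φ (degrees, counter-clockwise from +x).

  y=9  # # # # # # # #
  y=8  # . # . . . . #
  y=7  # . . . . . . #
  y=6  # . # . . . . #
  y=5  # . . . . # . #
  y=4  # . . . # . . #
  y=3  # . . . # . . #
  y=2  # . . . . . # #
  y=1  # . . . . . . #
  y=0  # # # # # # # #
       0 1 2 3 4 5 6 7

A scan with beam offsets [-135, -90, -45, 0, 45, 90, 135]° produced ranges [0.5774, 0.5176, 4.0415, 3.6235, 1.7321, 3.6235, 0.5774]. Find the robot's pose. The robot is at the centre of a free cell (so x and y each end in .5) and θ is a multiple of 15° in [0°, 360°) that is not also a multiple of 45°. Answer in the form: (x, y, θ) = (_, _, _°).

Candidates: 42 free-cell centres × 16 headings = 672 poses. Raycast each; keep the one whose scan matches to 4 dp.
  (5.5, 8.5, 285°): beam 1 = 1.0000 ≠ 0.5774 ✗
  (5.5, 3.5, 60°): beam 1 = 2.5882 ≠ 0.5774 ✗
  (4.5, 8.5, 15°): beam 1 = 7.0000 ≠ 0.5774 ✗
  (1.5, 5.5, 120°): beam 1 = 2.5882 ≠ 0.5774 ✗
  …
  (4.5, 5.5, 105°): r_1=0.5774, r_2=0.5176, r_3=4.0415, r_4=3.6235, r_5=1.7321, r_6=3.6235, r_7=0.5774 — all match ✓
No second candidate reproduces the full scan.

(x, y, θ) = (4.5, 5.5, 105°)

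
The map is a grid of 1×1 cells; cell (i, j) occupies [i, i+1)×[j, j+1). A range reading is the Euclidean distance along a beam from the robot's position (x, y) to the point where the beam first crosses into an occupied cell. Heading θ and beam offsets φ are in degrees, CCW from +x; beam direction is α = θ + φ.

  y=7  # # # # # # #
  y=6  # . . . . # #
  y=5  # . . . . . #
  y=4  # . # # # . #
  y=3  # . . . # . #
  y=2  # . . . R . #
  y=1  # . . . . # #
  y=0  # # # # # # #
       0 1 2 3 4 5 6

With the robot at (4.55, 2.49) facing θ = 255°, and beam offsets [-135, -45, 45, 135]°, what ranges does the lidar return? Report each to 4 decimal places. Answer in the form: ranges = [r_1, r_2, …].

ranges = [0.5889, 2.9800, 0.9000, 1.6743]

beam 1: φ=-135°, α=120°
  cosα=-0.5000 sinα=0.8660 | (4,2) | tMaxX 1.1000 tMaxY 0.5889 | tΔX 2.0000 tΔY 1.1547
    t=0.5889 [y] (4,3) — stop
  → r_1 = 0.5889
beam 2: φ=-45°, α=210°
  cosα=-0.8660 sinα=-0.5000 | (4,2) | tMaxX 0.6351 tMaxY 0.9800 | tΔX 1.1547 tΔY 2.0000
    t=0.6351 [x] (3,2)
    t=0.9800 [y] (3,1)
    t=1.7898 [x] (2,1)
    t=2.9445 [x] (1,1)
    t=2.9800 [y] (1,0) — stop
  → r_2 = 2.9800
beam 3: φ=45°, α=300°
  cosα=0.5000 sinα=-0.8660 | (4,2) | tMaxX 0.9000 tMaxY 0.5658 | tΔX 2.0000 tΔY 1.1547
    t=0.5658 [y] (4,1)
    t=0.9000 [x] (5,1) — stop
  → r_3 = 0.9000
beam 4: φ=135°, α=30°
  cosα=0.8660 sinα=0.5000 | (4,2) | tMaxX 0.5196 tMaxY 1.0200 | tΔX 1.1547 tΔY 2.0000
    t=0.5196 [x] (5,2)
    t=1.0200 [y] (5,3)
    t=1.6743 [x] (6,3) — stop
  → r_4 = 1.6743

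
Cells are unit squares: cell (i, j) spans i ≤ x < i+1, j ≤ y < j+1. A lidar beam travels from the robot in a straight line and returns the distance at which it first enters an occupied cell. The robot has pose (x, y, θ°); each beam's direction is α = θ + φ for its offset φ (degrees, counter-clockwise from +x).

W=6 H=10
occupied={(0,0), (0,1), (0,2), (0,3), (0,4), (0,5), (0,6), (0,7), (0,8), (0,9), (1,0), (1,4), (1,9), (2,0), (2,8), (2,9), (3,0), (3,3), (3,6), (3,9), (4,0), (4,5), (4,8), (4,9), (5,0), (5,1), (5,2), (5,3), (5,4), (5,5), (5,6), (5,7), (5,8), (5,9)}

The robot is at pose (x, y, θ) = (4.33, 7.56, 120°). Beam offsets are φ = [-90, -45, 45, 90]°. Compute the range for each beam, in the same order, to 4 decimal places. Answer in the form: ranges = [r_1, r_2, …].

ranges = [0.7736, 0.4555, 1.7000, 1.1200]

beam 1: φ=-90°, α=30°
  dir = (cos 30°, sin 30°) = (0.8660, 0.5000); from cell (4,7)
  next x-line at t=0.7736, next y-line at t=0.8800; Δt_x=1.1547, Δt_y=2.0000
    x: enter (5,7) at t=0.7736 ← occupied
  → r_1 = 0.7736
beam 2: φ=-45°, α=75°
  dir = (cos 75°, sin 75°) = (0.2588, 0.9659); from cell (4,7)
  next x-line at t=2.5887, next y-line at t=0.4555; Δt_x=3.8637, Δt_y=1.0353
    y: enter (4,8) at t=0.4555 ← occupied
  → r_2 = 0.4555
beam 3: φ=45°, α=165°
  dir = (cos 165°, sin 165°) = (-0.9659, 0.2588); from cell (4,7)
  next x-line at t=0.3416, next y-line at t=1.7000; Δt_x=1.0353, Δt_y=3.8637
    x: enter (3,7) at t=0.3416
    x: enter (2,7) at t=1.3769
    y: enter (2,8) at t=1.7000 ← occupied
  → r_3 = 1.7000
beam 4: φ=90°, α=210°
  dir = (cos 210°, sin 210°) = (-0.8660, -0.5000); from cell (4,7)
  next x-line at t=0.3811, next y-line at t=1.1200; Δt_x=1.1547, Δt_y=2.0000
    x: enter (3,7) at t=0.3811
    y: enter (3,6) at t=1.1200 ← occupied
  → r_4 = 1.1200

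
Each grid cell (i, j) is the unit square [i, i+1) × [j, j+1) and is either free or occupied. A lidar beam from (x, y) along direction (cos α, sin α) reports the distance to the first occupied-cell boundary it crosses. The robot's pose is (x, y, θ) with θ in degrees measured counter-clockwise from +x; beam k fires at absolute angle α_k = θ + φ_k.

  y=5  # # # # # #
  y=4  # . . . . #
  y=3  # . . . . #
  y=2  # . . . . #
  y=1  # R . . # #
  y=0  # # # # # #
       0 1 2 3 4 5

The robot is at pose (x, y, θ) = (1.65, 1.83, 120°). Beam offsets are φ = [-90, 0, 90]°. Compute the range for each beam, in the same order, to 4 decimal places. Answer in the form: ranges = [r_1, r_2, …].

beam 1: φ=-90°, α=30°
  cosα=0.8660 sinα=0.5000 | (1,1) | tMaxX 0.4041 tMaxY 0.3400 | tΔX 1.1547 tΔY 2.0000
    t=0.3400 [y] (1,2)
    t=0.4041 [x] (2,2)
    t=1.5588 [x] (3,2)
    t=2.3400 [y] (3,3)
    t=2.7135 [x] (4,3)
    t=3.8682 [x] (5,3) — stop
  → r_1 = 3.8682
beam 2: φ=0°, α=120°
  cosα=-0.5000 sinα=0.8660 | (1,1) | tMaxX 1.3000 tMaxY 0.1963 | tΔX 2.0000 tΔY 1.1547
    t=0.1963 [y] (1,2)
    t=1.3000 [x] (0,2) — stop
  → r_2 = 1.3000
beam 3: φ=90°, α=210°
  cosα=-0.8660 sinα=-0.5000 | (1,1) | tMaxX 0.7506 tMaxY 1.6600 | tΔX 1.1547 tΔY 2.0000
    t=0.7506 [x] (0,1) — stop
  → r_3 = 0.7506

ranges = [3.8682, 1.3000, 0.7506]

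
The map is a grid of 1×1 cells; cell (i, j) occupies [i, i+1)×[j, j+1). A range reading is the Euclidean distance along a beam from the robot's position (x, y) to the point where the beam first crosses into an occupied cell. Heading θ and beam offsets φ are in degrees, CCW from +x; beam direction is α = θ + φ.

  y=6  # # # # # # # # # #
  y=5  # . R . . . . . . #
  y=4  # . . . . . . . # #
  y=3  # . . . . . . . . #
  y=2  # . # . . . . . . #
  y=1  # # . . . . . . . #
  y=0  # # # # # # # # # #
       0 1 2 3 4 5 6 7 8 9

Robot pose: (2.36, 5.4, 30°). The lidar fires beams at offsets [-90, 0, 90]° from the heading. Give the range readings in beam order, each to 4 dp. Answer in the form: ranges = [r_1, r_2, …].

beam 1: φ=-90°, α=300°
  cosα=0.5000 sinα=-0.8660 | (2,5) | tMaxX 1.2800 tMaxY 0.4619 | tΔX 2.0000 tΔY 1.1547
    t=0.4619 [y] (2,4)
    t=1.2800 [x] (3,4)
    t=1.6166 [y] (3,3)
    t=2.7713 [y] (3,2)
    t=3.2800 [x] (4,2)
    t=3.9260 [y] (4,1)
    t=5.0807 [y] (4,0) — stop
  → r_1 = 5.0807
beam 2: φ=0°, α=30°
  cosα=0.8660 sinα=0.5000 | (2,5) | tMaxX 0.7390 tMaxY 1.2000 | tΔX 1.1547 tΔY 2.0000
    t=0.7390 [x] (3,5)
    t=1.2000 [y] (3,6) — stop
  → r_2 = 1.2000
beam 3: φ=90°, α=120°
  cosα=-0.5000 sinα=0.8660 | (2,5) | tMaxX 0.7200 tMaxY 0.6928 | tΔX 2.0000 tΔY 1.1547
    t=0.6928 [y] (2,6) — stop
  → r_3 = 0.6928

ranges = [5.0807, 1.2000, 0.6928]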